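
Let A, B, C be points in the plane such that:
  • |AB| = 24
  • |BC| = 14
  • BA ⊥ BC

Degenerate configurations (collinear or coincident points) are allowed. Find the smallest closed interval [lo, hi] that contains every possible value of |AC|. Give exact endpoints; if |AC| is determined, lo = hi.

|AB| ∈ {24}
|BC| ∈ {14}
|AC| ∈ {2·√(193)}

|AC| = 2·√(193)  (≈ 27.7849)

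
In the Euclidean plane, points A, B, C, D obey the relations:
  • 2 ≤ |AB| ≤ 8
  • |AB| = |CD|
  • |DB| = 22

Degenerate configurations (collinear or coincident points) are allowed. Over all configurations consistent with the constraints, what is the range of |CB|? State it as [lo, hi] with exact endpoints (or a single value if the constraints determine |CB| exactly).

|AB| ∈ [2, 8]
|BD| ∈ {22}
|CD| ∈ [2, 8]
|AD| ∈ [14, 30]
|BC| ∈ [14, 30]
|AC| ∈ [6, 38]

|CB| ∈ [14, 30]  (≈ [14.0000, 30.0000])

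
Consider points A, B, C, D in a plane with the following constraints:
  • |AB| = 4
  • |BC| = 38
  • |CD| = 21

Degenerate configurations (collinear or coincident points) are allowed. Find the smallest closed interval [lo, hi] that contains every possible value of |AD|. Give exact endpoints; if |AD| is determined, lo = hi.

|AD| ∈ [13, 63]  (≈ [13.0000, 63.0000])

|AB| ∈ {4}
|BC| ∈ {38}
|CD| ∈ {21}
|AC| ∈ [34, 42]
|BD| ∈ [17, 59]
|AD| ∈ [13, 63]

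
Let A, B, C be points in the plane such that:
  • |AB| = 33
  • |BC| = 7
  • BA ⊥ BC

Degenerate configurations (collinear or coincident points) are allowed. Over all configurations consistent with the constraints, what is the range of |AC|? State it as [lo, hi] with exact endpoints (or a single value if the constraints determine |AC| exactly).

|AC| = √(1138)  (≈ 33.7343)

|AB| ∈ {33}
|BC| ∈ {7}
|AC| ∈ {√(1138)}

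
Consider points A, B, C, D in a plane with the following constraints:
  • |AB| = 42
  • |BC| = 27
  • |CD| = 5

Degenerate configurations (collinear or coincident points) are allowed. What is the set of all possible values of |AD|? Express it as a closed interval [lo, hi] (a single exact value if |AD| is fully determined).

|AB| ∈ {42}
|BC| ∈ {27}
|CD| ∈ {5}
|AC| ∈ [15, 69]
|BD| ∈ [22, 32]
|AD| ∈ [10, 74]

|AD| ∈ [10, 74]  (≈ [10.0000, 74.0000])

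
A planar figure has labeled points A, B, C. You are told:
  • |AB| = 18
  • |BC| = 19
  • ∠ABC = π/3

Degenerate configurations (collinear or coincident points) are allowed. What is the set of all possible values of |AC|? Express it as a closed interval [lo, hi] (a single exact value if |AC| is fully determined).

|AC| = 7·√(7)  (≈ 18.5203)

|AB| ∈ {18}
|BC| ∈ {19}
|AC| ∈ {7·√(7)}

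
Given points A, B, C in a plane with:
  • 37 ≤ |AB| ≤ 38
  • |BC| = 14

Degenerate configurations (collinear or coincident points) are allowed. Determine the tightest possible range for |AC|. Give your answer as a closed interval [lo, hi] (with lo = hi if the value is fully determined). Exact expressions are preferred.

|AC| ∈ [23, 52]  (≈ [23.0000, 52.0000])

|AB| ∈ [37, 38]
|BC| ∈ {14}
|AC| ∈ [23, 52]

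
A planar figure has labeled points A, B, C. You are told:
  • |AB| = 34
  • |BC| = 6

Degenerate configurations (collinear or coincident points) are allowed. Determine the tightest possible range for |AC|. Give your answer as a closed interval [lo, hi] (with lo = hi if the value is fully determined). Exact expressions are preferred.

|AB| ∈ {34}
|BC| ∈ {6}
|AC| ∈ [28, 40]

|AC| ∈ [28, 40]  (≈ [28.0000, 40.0000])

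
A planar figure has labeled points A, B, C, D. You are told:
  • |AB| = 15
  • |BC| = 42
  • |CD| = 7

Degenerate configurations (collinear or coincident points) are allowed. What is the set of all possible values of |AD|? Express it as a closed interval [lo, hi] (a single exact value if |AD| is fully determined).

|AB| ∈ {15}
|BC| ∈ {42}
|CD| ∈ {7}
|AC| ∈ [27, 57]
|BD| ∈ [35, 49]
|AD| ∈ [20, 64]

|AD| ∈ [20, 64]  (≈ [20.0000, 64.0000])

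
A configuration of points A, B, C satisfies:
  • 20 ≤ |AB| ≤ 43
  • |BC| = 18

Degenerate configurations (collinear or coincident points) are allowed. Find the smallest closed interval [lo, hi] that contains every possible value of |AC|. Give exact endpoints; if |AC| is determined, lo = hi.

|AB| ∈ [20, 43]
|BC| ∈ {18}
|AC| ∈ [2, 61]

|AC| ∈ [2, 61]  (≈ [2.0000, 61.0000])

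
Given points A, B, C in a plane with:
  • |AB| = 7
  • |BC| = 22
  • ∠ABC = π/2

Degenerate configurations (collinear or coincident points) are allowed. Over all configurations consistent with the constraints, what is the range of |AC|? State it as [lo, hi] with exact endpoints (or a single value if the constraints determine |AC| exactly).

|AC| = √(533)  (≈ 23.0868)

|AB| ∈ {7}
|BC| ∈ {22}
|AC| ∈ {√(533)}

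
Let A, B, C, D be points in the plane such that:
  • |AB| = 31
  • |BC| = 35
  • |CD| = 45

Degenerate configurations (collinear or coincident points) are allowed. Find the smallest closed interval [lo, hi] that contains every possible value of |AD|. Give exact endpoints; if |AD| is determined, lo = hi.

|AB| ∈ {31}
|BC| ∈ {35}
|CD| ∈ {45}
|AC| ∈ [4, 66]
|BD| ∈ [10, 80]
|AD| ∈ [0, 111]

|AD| ∈ [0, 111]  (≈ [0.0000, 111.0000])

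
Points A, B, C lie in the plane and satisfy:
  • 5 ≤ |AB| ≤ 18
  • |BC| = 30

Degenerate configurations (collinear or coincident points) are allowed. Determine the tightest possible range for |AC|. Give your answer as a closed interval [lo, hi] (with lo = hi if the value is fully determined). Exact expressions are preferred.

|AC| ∈ [12, 48]  (≈ [12.0000, 48.0000])

|AB| ∈ [5, 18]
|BC| ∈ {30}
|AC| ∈ [12, 48]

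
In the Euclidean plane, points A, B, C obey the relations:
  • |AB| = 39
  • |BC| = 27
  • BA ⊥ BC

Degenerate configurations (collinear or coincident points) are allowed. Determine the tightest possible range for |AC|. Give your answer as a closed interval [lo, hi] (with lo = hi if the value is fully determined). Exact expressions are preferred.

|AC| = 15·√(10)  (≈ 47.4342)

|AB| ∈ {39}
|BC| ∈ {27}
|AC| ∈ {15·√(10)}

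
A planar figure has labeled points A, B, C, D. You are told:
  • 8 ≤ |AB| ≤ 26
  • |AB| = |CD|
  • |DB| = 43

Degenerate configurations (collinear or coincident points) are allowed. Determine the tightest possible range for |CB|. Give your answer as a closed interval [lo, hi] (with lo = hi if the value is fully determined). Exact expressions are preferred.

|AB| ∈ [8, 26]
|BD| ∈ {43}
|CD| ∈ [8, 26]
|AD| ∈ [17, 69]
|BC| ∈ [17, 69]
|AC| ∈ [0, 95]

|CB| ∈ [17, 69]  (≈ [17.0000, 69.0000])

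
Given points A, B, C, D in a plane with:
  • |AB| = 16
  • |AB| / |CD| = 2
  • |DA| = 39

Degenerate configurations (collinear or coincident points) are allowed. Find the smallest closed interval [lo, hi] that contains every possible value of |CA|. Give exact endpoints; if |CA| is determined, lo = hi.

|CA| ∈ [31, 47]  (≈ [31.0000, 47.0000])

|AB| ∈ {16}
|AD| ∈ {39}
|CD| ∈ {8}
|BD| ∈ [23, 55]
|AC| ∈ [31, 47]
|BC| ∈ [15, 63]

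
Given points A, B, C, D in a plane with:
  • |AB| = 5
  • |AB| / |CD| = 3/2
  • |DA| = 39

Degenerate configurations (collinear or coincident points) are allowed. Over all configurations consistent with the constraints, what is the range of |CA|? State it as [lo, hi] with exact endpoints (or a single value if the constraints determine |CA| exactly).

|CA| ∈ [107/3, 127/3]  (≈ [35.6667, 42.3333])

|AB| ∈ {5}
|AD| ∈ {39}
|CD| ∈ {10/3}
|BD| ∈ [34, 44]
|AC| ∈ [107/3, 127/3]
|BC| ∈ [92/3, 142/3]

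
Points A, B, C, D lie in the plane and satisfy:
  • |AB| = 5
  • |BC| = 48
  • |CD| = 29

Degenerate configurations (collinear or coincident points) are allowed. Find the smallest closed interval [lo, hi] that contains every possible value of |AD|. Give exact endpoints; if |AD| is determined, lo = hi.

|AB| ∈ {5}
|BC| ∈ {48}
|CD| ∈ {29}
|AC| ∈ [43, 53]
|BD| ∈ [19, 77]
|AD| ∈ [14, 82]

|AD| ∈ [14, 82]  (≈ [14.0000, 82.0000])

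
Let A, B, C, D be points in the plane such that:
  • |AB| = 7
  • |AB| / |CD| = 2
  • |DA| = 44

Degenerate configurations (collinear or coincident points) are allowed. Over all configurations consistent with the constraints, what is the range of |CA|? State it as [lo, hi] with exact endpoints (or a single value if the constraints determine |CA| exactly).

|AB| ∈ {7}
|AD| ∈ {44}
|CD| ∈ {7/2}
|BD| ∈ [37, 51]
|AC| ∈ [81/2, 95/2]
|BC| ∈ [67/2, 109/2]

|CA| ∈ [81/2, 95/2]  (≈ [40.5000, 47.5000])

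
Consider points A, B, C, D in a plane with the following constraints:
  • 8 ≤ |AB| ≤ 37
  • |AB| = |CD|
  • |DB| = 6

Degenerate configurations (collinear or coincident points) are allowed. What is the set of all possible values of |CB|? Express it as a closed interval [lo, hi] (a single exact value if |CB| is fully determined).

|CB| ∈ [2, 43]  (≈ [2.0000, 43.0000])

|AB| ∈ [8, 37]
|BD| ∈ {6}
|CD| ∈ [8, 37]
|AD| ∈ [2, 43]
|BC| ∈ [2, 43]
|AC| ∈ [0, 80]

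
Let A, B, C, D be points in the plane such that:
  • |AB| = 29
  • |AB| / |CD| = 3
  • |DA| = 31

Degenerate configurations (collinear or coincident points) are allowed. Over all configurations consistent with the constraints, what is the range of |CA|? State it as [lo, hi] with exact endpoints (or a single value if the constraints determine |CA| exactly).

|AB| ∈ {29}
|AD| ∈ {31}
|CD| ∈ {29/3}
|BD| ∈ [2, 60]
|AC| ∈ [64/3, 122/3]
|BC| ∈ [0, 209/3]

|CA| ∈ [64/3, 122/3]  (≈ [21.3333, 40.6667])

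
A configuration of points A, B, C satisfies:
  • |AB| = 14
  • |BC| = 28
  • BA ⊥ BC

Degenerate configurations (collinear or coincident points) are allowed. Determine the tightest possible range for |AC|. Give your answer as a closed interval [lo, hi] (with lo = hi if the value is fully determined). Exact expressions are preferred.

|AB| ∈ {14}
|BC| ∈ {28}
|AC| ∈ {14·√(5)}

|AC| = 14·√(5)  (≈ 31.3050)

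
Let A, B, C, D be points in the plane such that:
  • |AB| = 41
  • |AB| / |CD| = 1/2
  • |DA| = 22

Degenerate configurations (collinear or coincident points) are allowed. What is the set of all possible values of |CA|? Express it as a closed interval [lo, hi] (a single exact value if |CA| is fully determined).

|AB| ∈ {41}
|AD| ∈ {22}
|CD| ∈ {82}
|BD| ∈ [19, 63]
|AC| ∈ [60, 104]
|BC| ∈ [19, 145]

|CA| ∈ [60, 104]  (≈ [60.0000, 104.0000])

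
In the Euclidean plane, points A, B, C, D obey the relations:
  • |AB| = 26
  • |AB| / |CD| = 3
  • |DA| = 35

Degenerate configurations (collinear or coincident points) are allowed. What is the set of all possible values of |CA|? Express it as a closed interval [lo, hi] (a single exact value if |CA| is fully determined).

|CA| ∈ [79/3, 131/3]  (≈ [26.3333, 43.6667])

|AB| ∈ {26}
|AD| ∈ {35}
|CD| ∈ {26/3}
|BD| ∈ [9, 61]
|AC| ∈ [79/3, 131/3]
|BC| ∈ [1/3, 209/3]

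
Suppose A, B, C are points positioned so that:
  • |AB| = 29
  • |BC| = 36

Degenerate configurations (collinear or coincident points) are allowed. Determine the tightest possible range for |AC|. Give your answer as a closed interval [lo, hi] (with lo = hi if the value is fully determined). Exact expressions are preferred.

|AC| ∈ [7, 65]  (≈ [7.0000, 65.0000])

|AB| ∈ {29}
|BC| ∈ {36}
|AC| ∈ [7, 65]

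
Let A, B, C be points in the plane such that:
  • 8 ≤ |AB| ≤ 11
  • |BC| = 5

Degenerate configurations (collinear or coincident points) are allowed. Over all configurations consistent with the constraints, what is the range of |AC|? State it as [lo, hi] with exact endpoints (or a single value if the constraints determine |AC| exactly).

|AC| ∈ [3, 16]  (≈ [3.0000, 16.0000])

|AB| ∈ [8, 11]
|BC| ∈ {5}
|AC| ∈ [3, 16]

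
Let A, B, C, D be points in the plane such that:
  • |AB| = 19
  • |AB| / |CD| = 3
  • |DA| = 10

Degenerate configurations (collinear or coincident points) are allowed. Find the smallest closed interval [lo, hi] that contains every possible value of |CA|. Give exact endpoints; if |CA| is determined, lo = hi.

|CA| ∈ [11/3, 49/3]  (≈ [3.6667, 16.3333])

|AB| ∈ {19}
|AD| ∈ {10}
|CD| ∈ {19/3}
|BD| ∈ [9, 29]
|AC| ∈ [11/3, 49/3]
|BC| ∈ [8/3, 106/3]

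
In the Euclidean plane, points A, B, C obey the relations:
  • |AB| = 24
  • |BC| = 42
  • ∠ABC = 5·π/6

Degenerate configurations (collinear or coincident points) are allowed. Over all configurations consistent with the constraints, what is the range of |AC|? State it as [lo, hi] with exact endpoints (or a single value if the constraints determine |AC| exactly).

|AC| = 6·√(28·√(3) + 65)  (≈ 63.9211)

|AB| ∈ {24}
|BC| ∈ {42}
|AC| ∈ {6·√(28·√(3) + 65)}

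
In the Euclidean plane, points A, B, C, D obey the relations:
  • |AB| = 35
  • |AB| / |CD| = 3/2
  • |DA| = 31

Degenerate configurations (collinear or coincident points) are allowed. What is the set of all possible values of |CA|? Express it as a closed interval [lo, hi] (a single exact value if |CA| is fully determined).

|CA| ∈ [23/3, 163/3]  (≈ [7.6667, 54.3333])

|AB| ∈ {35}
|AD| ∈ {31}
|CD| ∈ {70/3}
|BD| ∈ [4, 66]
|AC| ∈ [23/3, 163/3]
|BC| ∈ [0, 268/3]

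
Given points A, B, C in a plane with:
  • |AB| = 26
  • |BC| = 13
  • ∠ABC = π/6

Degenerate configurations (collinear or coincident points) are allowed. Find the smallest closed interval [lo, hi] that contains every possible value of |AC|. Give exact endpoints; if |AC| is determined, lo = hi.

|AC| = 13·√(5 - 2·√(3))  (≈ 16.1111)

|AB| ∈ {26}
|BC| ∈ {13}
|AC| ∈ {13·√(5 - 2·√(3))}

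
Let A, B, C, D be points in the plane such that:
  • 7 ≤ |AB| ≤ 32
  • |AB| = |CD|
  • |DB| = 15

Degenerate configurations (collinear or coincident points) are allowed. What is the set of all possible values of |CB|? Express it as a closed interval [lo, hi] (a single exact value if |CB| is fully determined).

|AB| ∈ [7, 32]
|BD| ∈ {15}
|CD| ∈ [7, 32]
|AD| ∈ [0, 47]
|BC| ∈ [0, 47]
|AC| ∈ [0, 79]

|CB| ∈ [0, 47]  (≈ [0.0000, 47.0000])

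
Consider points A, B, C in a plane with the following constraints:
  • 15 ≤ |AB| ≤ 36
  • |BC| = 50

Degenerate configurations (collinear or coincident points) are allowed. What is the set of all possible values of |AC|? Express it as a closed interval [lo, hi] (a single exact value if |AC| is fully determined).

|AC| ∈ [14, 86]  (≈ [14.0000, 86.0000])

|AB| ∈ [15, 36]
|BC| ∈ {50}
|AC| ∈ [14, 86]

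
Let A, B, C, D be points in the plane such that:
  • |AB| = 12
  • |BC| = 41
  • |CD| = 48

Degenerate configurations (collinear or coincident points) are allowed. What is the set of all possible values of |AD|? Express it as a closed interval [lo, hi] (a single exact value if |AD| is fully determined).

|AD| ∈ [0, 101]  (≈ [0.0000, 101.0000])

|AB| ∈ {12}
|BC| ∈ {41}
|CD| ∈ {48}
|AC| ∈ [29, 53]
|BD| ∈ [7, 89]
|AD| ∈ [0, 101]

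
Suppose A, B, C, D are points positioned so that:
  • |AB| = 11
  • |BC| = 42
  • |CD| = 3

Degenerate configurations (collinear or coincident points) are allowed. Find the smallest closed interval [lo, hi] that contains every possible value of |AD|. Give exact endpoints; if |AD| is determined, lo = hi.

|AB| ∈ {11}
|BC| ∈ {42}
|CD| ∈ {3}
|AC| ∈ [31, 53]
|BD| ∈ [39, 45]
|AD| ∈ [28, 56]

|AD| ∈ [28, 56]  (≈ [28.0000, 56.0000])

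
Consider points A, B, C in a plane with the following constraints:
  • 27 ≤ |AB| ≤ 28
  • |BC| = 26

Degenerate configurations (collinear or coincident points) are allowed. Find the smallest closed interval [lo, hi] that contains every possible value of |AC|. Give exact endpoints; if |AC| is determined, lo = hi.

|AC| ∈ [1, 54]  (≈ [1.0000, 54.0000])

|AB| ∈ [27, 28]
|BC| ∈ {26}
|AC| ∈ [1, 54]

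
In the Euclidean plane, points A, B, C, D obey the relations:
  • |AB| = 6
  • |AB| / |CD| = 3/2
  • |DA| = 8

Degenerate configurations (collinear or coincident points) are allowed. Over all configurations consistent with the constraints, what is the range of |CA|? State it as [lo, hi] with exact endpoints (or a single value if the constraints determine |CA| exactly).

|AB| ∈ {6}
|AD| ∈ {8}
|CD| ∈ {4}
|BD| ∈ [2, 14]
|AC| ∈ [4, 12]
|BC| ∈ [0, 18]

|CA| ∈ [4, 12]  (≈ [4.0000, 12.0000])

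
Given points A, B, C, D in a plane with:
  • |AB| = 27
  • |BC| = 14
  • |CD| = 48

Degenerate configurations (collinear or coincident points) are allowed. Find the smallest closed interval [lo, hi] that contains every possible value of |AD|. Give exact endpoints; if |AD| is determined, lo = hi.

|AD| ∈ [7, 89]  (≈ [7.0000, 89.0000])

|AB| ∈ {27}
|BC| ∈ {14}
|CD| ∈ {48}
|AC| ∈ [13, 41]
|BD| ∈ [34, 62]
|AD| ∈ [7, 89]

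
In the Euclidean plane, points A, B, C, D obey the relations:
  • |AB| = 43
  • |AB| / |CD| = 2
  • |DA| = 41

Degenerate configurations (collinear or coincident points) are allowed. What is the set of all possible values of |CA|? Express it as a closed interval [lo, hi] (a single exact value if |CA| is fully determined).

|CA| ∈ [39/2, 125/2]  (≈ [19.5000, 62.5000])

|AB| ∈ {43}
|AD| ∈ {41}
|CD| ∈ {43/2}
|BD| ∈ [2, 84]
|AC| ∈ [39/2, 125/2]
|BC| ∈ [0, 211/2]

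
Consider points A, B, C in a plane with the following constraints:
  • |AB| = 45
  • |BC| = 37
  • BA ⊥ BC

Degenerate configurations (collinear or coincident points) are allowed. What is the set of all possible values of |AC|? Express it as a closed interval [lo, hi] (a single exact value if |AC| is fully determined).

|AB| ∈ {45}
|BC| ∈ {37}
|AC| ∈ {√(3394)}

|AC| = √(3394)  (≈ 58.2580)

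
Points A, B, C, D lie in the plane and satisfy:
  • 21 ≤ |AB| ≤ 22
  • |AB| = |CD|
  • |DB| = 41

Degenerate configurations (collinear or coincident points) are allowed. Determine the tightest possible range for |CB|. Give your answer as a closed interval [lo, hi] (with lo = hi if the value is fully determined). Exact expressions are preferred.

|AB| ∈ [21, 22]
|BD| ∈ {41}
|CD| ∈ [21, 22]
|AD| ∈ [19, 63]
|BC| ∈ [19, 63]
|AC| ∈ [0, 85]

|CB| ∈ [19, 63]  (≈ [19.0000, 63.0000])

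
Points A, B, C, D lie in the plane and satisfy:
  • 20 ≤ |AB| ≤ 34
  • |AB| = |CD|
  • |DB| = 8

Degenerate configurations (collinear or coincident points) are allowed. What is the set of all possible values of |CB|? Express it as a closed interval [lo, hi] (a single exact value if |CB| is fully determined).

|CB| ∈ [12, 42]  (≈ [12.0000, 42.0000])

|AB| ∈ [20, 34]
|BD| ∈ {8}
|CD| ∈ [20, 34]
|AD| ∈ [12, 42]
|BC| ∈ [12, 42]
|AC| ∈ [0, 76]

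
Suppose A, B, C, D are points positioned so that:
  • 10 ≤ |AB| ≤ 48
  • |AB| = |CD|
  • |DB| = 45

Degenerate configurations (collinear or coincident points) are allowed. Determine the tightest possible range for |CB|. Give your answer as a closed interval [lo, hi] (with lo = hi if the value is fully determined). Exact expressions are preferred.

|AB| ∈ [10, 48]
|BD| ∈ {45}
|CD| ∈ [10, 48]
|AD| ∈ [0, 93]
|BC| ∈ [0, 93]
|AC| ∈ [0, 141]

|CB| ∈ [0, 93]  (≈ [0.0000, 93.0000])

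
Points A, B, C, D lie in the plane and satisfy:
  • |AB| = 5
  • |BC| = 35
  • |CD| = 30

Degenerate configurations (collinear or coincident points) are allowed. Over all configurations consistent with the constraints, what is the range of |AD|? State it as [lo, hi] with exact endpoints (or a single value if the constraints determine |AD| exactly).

|AB| ∈ {5}
|BC| ∈ {35}
|CD| ∈ {30}
|AC| ∈ [30, 40]
|BD| ∈ [5, 65]
|AD| ∈ [0, 70]

|AD| ∈ [0, 70]  (≈ [0.0000, 70.0000])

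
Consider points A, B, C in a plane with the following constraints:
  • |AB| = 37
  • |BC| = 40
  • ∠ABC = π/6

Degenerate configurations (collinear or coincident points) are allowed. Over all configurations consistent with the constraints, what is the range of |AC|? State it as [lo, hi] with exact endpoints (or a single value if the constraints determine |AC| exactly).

|AB| ∈ {37}
|BC| ∈ {40}
|AC| ∈ {√(2969 - 1480·√(3))}

|AC| = √(2969 - 1480·√(3))  (≈ 20.1386)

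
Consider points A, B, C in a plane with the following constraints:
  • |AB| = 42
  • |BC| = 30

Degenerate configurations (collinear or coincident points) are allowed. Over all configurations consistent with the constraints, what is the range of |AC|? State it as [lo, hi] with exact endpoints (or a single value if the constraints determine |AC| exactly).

|AC| ∈ [12, 72]  (≈ [12.0000, 72.0000])

|AB| ∈ {42}
|BC| ∈ {30}
|AC| ∈ [12, 72]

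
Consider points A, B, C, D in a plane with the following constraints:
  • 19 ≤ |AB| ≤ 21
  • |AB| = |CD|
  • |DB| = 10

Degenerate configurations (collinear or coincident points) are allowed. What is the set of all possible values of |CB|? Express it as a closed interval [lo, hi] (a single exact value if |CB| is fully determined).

|CB| ∈ [9, 31]  (≈ [9.0000, 31.0000])

|AB| ∈ [19, 21]
|BD| ∈ {10}
|CD| ∈ [19, 21]
|AD| ∈ [9, 31]
|BC| ∈ [9, 31]
|AC| ∈ [0, 52]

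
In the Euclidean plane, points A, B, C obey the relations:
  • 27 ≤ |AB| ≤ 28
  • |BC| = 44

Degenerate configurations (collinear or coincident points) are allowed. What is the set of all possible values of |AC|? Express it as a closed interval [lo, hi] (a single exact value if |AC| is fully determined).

|AC| ∈ [16, 72]  (≈ [16.0000, 72.0000])

|AB| ∈ [27, 28]
|BC| ∈ {44}
|AC| ∈ [16, 72]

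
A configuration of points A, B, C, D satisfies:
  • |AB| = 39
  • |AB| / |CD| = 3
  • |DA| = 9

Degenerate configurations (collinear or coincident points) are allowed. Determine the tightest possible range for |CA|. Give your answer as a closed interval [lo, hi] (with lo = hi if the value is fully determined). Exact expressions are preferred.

|AB| ∈ {39}
|AD| ∈ {9}
|CD| ∈ {13}
|BD| ∈ [30, 48]
|AC| ∈ [4, 22]
|BC| ∈ [17, 61]

|CA| ∈ [4, 22]  (≈ [4.0000, 22.0000])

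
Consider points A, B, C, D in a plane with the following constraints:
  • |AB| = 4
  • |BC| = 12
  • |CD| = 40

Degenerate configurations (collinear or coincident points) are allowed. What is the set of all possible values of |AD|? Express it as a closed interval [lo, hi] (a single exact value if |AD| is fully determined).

|AB| ∈ {4}
|BC| ∈ {12}
|CD| ∈ {40}
|AC| ∈ [8, 16]
|BD| ∈ [28, 52]
|AD| ∈ [24, 56]

|AD| ∈ [24, 56]  (≈ [24.0000, 56.0000])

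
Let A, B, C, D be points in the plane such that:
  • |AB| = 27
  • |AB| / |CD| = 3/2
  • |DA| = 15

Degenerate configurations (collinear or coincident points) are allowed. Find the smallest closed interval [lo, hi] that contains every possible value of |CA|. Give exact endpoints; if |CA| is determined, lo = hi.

|CA| ∈ [3, 33]  (≈ [3.0000, 33.0000])

|AB| ∈ {27}
|AD| ∈ {15}
|CD| ∈ {18}
|BD| ∈ [12, 42]
|AC| ∈ [3, 33]
|BC| ∈ [0, 60]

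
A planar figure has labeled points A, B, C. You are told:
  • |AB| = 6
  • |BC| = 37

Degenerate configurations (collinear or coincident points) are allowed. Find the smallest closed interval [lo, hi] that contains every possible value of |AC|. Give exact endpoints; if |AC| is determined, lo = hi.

|AB| ∈ {6}
|BC| ∈ {37}
|AC| ∈ [31, 43]

|AC| ∈ [31, 43]  (≈ [31.0000, 43.0000])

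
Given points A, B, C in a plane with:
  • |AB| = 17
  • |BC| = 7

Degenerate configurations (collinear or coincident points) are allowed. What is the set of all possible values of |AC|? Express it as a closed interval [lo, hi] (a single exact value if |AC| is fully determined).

|AC| ∈ [10, 24]  (≈ [10.0000, 24.0000])

|AB| ∈ {17}
|BC| ∈ {7}
|AC| ∈ [10, 24]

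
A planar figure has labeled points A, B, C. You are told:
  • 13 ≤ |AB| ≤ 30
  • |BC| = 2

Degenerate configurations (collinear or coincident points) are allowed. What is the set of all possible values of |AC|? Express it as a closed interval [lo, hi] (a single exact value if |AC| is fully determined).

|AB| ∈ [13, 30]
|BC| ∈ {2}
|AC| ∈ [11, 32]

|AC| ∈ [11, 32]  (≈ [11.0000, 32.0000])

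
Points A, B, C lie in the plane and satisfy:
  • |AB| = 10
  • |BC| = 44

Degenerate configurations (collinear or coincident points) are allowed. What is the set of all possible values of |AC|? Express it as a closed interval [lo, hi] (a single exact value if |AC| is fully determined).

|AB| ∈ {10}
|BC| ∈ {44}
|AC| ∈ [34, 54]

|AC| ∈ [34, 54]  (≈ [34.0000, 54.0000])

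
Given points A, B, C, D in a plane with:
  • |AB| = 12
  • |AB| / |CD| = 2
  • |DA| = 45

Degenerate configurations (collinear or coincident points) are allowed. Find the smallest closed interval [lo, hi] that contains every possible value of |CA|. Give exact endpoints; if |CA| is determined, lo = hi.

|AB| ∈ {12}
|AD| ∈ {45}
|CD| ∈ {6}
|BD| ∈ [33, 57]
|AC| ∈ [39, 51]
|BC| ∈ [27, 63]

|CA| ∈ [39, 51]  (≈ [39.0000, 51.0000])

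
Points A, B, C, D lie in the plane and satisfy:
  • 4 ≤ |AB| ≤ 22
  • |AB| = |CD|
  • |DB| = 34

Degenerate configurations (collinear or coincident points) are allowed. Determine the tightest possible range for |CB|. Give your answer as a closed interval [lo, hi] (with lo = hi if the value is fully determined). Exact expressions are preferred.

|AB| ∈ [4, 22]
|BD| ∈ {34}
|CD| ∈ [4, 22]
|AD| ∈ [12, 56]
|BC| ∈ [12, 56]
|AC| ∈ [0, 78]

|CB| ∈ [12, 56]  (≈ [12.0000, 56.0000])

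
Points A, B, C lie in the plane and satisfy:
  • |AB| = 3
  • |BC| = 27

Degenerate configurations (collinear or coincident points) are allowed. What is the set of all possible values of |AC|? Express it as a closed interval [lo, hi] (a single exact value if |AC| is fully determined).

|AC| ∈ [24, 30]  (≈ [24.0000, 30.0000])

|AB| ∈ {3}
|BC| ∈ {27}
|AC| ∈ [24, 30]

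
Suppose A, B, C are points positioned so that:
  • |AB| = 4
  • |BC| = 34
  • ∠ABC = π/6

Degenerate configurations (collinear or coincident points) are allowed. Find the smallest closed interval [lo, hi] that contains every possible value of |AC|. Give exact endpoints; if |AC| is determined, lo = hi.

|AB| ∈ {4}
|BC| ∈ {34}
|AC| ∈ {2·√(293 - 34·√(3))}

|AC| = 2·√(293 - 34·√(3))  (≈ 30.6013)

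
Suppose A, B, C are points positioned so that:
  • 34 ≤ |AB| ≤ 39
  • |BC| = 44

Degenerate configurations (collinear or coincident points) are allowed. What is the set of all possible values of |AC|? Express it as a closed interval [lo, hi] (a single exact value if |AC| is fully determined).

|AB| ∈ [34, 39]
|BC| ∈ {44}
|AC| ∈ [5, 83]

|AC| ∈ [5, 83]  (≈ [5.0000, 83.0000])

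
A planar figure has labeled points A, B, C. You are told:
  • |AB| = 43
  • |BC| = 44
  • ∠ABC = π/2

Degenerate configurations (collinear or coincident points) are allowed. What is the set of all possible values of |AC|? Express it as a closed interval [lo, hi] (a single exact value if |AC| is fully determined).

|AB| ∈ {43}
|BC| ∈ {44}
|AC| ∈ {√(3785)}

|AC| = √(3785)  (≈ 61.5224)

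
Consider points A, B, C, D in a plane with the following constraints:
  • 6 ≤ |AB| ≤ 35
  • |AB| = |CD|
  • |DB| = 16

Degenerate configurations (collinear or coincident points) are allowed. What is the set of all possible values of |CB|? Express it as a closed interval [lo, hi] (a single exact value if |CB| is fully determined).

|CB| ∈ [0, 51]  (≈ [0.0000, 51.0000])

|AB| ∈ [6, 35]
|BD| ∈ {16}
|CD| ∈ [6, 35]
|AD| ∈ [0, 51]
|BC| ∈ [0, 51]
|AC| ∈ [0, 86]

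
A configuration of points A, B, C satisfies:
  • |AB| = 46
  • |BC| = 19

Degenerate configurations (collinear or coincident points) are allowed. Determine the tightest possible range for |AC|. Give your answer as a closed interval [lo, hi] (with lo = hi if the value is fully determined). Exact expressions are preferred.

|AB| ∈ {46}
|BC| ∈ {19}
|AC| ∈ [27, 65]

|AC| ∈ [27, 65]  (≈ [27.0000, 65.0000])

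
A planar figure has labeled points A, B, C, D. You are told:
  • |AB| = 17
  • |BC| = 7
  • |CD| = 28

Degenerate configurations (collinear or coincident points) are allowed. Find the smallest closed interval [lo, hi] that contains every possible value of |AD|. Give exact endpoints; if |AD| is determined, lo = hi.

|AB| ∈ {17}
|BC| ∈ {7}
|CD| ∈ {28}
|AC| ∈ [10, 24]
|BD| ∈ [21, 35]
|AD| ∈ [4, 52]

|AD| ∈ [4, 52]  (≈ [4.0000, 52.0000])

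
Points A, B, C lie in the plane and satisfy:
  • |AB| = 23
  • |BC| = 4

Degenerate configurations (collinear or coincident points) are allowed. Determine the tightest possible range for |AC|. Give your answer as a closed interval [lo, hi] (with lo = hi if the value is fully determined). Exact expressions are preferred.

|AC| ∈ [19, 27]  (≈ [19.0000, 27.0000])

|AB| ∈ {23}
|BC| ∈ {4}
|AC| ∈ [19, 27]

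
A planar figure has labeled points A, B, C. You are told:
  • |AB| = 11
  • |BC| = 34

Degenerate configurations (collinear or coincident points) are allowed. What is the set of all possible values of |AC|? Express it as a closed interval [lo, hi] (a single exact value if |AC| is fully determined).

|AC| ∈ [23, 45]  (≈ [23.0000, 45.0000])

|AB| ∈ {11}
|BC| ∈ {34}
|AC| ∈ [23, 45]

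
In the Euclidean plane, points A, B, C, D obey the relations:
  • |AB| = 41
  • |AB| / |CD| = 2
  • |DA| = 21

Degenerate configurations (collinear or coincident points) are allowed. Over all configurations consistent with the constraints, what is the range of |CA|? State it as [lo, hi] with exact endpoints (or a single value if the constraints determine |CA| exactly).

|AB| ∈ {41}
|AD| ∈ {21}
|CD| ∈ {41/2}
|BD| ∈ [20, 62]
|AC| ∈ [1/2, 83/2]
|BC| ∈ [0, 165/2]

|CA| ∈ [1/2, 83/2]  (≈ [0.5000, 41.5000])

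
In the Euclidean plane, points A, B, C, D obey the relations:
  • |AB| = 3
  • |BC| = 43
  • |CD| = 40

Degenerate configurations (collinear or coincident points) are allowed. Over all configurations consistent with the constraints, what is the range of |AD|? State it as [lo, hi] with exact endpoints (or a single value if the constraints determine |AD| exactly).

|AD| ∈ [0, 86]  (≈ [0.0000, 86.0000])

|AB| ∈ {3}
|BC| ∈ {43}
|CD| ∈ {40}
|AC| ∈ [40, 46]
|BD| ∈ [3, 83]
|AD| ∈ [0, 86]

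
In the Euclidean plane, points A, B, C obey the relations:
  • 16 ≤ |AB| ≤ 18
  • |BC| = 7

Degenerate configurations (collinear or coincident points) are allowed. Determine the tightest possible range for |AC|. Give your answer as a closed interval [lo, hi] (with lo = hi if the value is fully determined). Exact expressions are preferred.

|AB| ∈ [16, 18]
|BC| ∈ {7}
|AC| ∈ [9, 25]

|AC| ∈ [9, 25]  (≈ [9.0000, 25.0000])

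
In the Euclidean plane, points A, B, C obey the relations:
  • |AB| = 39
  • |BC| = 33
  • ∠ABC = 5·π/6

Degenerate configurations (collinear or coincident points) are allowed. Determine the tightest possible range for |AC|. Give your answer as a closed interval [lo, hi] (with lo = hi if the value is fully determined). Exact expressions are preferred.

|AB| ∈ {39}
|BC| ∈ {33}
|AC| ∈ {3·√(143·√(3) + 290)}

|AC| = 3·√(143·√(3) + 290)  (≈ 69.5640)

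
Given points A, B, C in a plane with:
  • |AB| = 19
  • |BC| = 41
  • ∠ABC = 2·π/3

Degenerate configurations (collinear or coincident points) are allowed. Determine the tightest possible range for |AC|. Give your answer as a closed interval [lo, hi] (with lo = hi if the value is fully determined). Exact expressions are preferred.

|AC| = √(2821)  (≈ 53.1131)

|AB| ∈ {19}
|BC| ∈ {41}
|AC| ∈ {√(2821)}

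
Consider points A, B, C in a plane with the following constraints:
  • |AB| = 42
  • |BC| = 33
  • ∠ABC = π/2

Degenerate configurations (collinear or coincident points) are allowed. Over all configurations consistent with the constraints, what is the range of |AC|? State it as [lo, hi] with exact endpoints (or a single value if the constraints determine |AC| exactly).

|AC| = 3·√(317)  (≈ 53.4135)

|AB| ∈ {42}
|BC| ∈ {33}
|AC| ∈ {3·√(317)}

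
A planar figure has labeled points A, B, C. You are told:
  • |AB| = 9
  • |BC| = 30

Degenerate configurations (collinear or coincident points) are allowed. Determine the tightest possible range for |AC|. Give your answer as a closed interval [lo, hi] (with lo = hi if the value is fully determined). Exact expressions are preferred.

|AB| ∈ {9}
|BC| ∈ {30}
|AC| ∈ [21, 39]

|AC| ∈ [21, 39]  (≈ [21.0000, 39.0000])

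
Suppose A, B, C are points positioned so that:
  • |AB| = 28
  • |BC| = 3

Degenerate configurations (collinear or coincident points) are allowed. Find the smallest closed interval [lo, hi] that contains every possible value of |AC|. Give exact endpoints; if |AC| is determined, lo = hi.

|AC| ∈ [25, 31]  (≈ [25.0000, 31.0000])

|AB| ∈ {28}
|BC| ∈ {3}
|AC| ∈ [25, 31]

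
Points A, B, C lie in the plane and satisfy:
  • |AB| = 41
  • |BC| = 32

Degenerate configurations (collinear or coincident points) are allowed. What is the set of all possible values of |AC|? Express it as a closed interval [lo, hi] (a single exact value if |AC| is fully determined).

|AB| ∈ {41}
|BC| ∈ {32}
|AC| ∈ [9, 73]

|AC| ∈ [9, 73]  (≈ [9.0000, 73.0000])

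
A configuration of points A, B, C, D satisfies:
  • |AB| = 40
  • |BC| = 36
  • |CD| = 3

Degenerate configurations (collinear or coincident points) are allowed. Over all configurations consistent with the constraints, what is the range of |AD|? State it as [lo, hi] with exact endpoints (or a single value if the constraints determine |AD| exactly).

|AD| ∈ [1, 79]  (≈ [1.0000, 79.0000])

|AB| ∈ {40}
|BC| ∈ {36}
|CD| ∈ {3}
|AC| ∈ [4, 76]
|BD| ∈ [33, 39]
|AD| ∈ [1, 79]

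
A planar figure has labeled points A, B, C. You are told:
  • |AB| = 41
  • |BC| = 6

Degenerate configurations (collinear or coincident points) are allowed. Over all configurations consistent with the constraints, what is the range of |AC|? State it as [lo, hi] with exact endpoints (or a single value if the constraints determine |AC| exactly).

|AB| ∈ {41}
|BC| ∈ {6}
|AC| ∈ [35, 47]

|AC| ∈ [35, 47]  (≈ [35.0000, 47.0000])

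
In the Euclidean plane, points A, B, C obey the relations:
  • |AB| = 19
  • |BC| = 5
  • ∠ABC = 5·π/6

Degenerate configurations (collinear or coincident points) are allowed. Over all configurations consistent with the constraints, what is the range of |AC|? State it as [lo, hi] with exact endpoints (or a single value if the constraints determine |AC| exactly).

|AC| = √(95·√(3) + 386)  (≈ 23.4637)

|AB| ∈ {19}
|BC| ∈ {5}
|AC| ∈ {√(95·√(3) + 386)}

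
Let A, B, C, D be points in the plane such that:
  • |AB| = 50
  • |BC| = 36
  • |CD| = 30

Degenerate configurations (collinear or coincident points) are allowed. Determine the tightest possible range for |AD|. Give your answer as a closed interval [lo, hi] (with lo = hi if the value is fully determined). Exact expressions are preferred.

|AB| ∈ {50}
|BC| ∈ {36}
|CD| ∈ {30}
|AC| ∈ [14, 86]
|BD| ∈ [6, 66]
|AD| ∈ [0, 116]

|AD| ∈ [0, 116]  (≈ [0.0000, 116.0000])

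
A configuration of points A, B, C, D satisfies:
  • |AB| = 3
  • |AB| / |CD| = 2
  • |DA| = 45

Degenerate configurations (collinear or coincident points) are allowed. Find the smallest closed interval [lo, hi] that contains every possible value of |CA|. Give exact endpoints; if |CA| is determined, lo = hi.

|AB| ∈ {3}
|AD| ∈ {45}
|CD| ∈ {3/2}
|BD| ∈ [42, 48]
|AC| ∈ [87/2, 93/2]
|BC| ∈ [81/2, 99/2]

|CA| ∈ [87/2, 93/2]  (≈ [43.5000, 46.5000])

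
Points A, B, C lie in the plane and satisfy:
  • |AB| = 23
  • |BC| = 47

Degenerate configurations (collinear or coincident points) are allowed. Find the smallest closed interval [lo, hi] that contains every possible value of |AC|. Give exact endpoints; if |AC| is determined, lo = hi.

|AB| ∈ {23}
|BC| ∈ {47}
|AC| ∈ [24, 70]

|AC| ∈ [24, 70]  (≈ [24.0000, 70.0000])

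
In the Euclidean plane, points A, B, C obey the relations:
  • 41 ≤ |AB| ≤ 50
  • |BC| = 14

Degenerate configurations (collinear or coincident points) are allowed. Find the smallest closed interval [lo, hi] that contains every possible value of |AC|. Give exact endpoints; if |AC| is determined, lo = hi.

|AB| ∈ [41, 50]
|BC| ∈ {14}
|AC| ∈ [27, 64]

|AC| ∈ [27, 64]  (≈ [27.0000, 64.0000])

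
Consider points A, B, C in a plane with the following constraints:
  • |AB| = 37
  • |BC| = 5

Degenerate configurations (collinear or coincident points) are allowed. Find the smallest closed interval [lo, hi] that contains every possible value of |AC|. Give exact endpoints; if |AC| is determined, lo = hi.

|AB| ∈ {37}
|BC| ∈ {5}
|AC| ∈ [32, 42]

|AC| ∈ [32, 42]  (≈ [32.0000, 42.0000])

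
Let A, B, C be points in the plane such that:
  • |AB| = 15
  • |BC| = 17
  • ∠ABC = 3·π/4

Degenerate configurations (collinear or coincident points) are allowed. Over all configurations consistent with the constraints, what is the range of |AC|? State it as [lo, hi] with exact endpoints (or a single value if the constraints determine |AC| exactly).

|AB| ∈ {15}
|BC| ∈ {17}
|AC| ∈ {√(255·√(2) + 514)}

|AC| = √(255·√(2) + 514)  (≈ 29.5741)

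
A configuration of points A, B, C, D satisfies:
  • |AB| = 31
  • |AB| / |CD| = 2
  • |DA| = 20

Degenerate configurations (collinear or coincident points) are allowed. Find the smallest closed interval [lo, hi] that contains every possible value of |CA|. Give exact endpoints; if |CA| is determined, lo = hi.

|CA| ∈ [9/2, 71/2]  (≈ [4.5000, 35.5000])

|AB| ∈ {31}
|AD| ∈ {20}
|CD| ∈ {31/2}
|BD| ∈ [11, 51]
|AC| ∈ [9/2, 71/2]
|BC| ∈ [0, 133/2]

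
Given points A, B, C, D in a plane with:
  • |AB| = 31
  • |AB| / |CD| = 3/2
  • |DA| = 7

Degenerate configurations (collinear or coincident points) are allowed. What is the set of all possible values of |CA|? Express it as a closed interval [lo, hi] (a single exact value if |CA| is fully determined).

|CA| ∈ [41/3, 83/3]  (≈ [13.6667, 27.6667])

|AB| ∈ {31}
|AD| ∈ {7}
|CD| ∈ {62/3}
|BD| ∈ [24, 38]
|AC| ∈ [41/3, 83/3]
|BC| ∈ [10/3, 176/3]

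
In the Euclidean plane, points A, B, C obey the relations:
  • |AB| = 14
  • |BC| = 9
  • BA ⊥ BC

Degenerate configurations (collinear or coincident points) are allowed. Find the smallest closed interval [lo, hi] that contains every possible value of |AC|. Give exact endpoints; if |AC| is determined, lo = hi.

|AC| = √(277)  (≈ 16.6433)

|AB| ∈ {14}
|BC| ∈ {9}
|AC| ∈ {√(277)}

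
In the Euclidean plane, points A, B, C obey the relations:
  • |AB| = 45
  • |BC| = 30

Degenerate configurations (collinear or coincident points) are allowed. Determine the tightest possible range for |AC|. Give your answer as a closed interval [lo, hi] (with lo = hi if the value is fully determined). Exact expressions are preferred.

|AC| ∈ [15, 75]  (≈ [15.0000, 75.0000])

|AB| ∈ {45}
|BC| ∈ {30}
|AC| ∈ [15, 75]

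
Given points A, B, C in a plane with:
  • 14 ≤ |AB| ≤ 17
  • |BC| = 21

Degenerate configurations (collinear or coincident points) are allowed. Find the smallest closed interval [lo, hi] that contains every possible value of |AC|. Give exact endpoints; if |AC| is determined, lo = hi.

|AB| ∈ [14, 17]
|BC| ∈ {21}
|AC| ∈ [4, 38]

|AC| ∈ [4, 38]  (≈ [4.0000, 38.0000])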